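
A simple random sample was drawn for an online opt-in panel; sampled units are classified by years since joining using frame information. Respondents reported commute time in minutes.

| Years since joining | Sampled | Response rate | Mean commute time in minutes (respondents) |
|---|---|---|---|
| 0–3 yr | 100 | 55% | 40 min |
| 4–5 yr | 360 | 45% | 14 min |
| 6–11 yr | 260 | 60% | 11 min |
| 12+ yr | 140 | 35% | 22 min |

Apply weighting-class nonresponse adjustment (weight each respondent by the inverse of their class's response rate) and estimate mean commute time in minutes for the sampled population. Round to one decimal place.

17.4

Inverse-response-rate weighting restores each class to its sampled count, so class totals weight by n_sampled:
  0–3 yr: 100 × 40 = 4000
  4–5 yr: 360 × 14 = 5040
  6–11 yr: 260 × 11 = 2860
  12+ yr: 140 × 22 = 3080
Adjusted estimate = 14,980 / 860 = 17.4186 → 17.4.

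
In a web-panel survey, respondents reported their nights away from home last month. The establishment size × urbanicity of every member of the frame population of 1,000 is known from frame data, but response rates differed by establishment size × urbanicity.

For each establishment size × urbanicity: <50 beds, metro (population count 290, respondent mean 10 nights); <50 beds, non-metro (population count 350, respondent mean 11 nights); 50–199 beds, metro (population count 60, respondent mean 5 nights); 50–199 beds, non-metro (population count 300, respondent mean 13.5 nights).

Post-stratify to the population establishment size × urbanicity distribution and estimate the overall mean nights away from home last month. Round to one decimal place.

11.1

Post-stratification weights by population share, not respondent share:
  <50 beds, metro: (290/1,000) × 10 = 2.9
  <50 beds, non-metro: (350/1,000) × 11 = 3.85
  50–199 beds, metro: (60/1,000) × 5 = 0.3
  50–199 beds, non-metro: (300/1,000) × 13.5 = 4.05
Post-stratified estimate = 11.1 → 11.1.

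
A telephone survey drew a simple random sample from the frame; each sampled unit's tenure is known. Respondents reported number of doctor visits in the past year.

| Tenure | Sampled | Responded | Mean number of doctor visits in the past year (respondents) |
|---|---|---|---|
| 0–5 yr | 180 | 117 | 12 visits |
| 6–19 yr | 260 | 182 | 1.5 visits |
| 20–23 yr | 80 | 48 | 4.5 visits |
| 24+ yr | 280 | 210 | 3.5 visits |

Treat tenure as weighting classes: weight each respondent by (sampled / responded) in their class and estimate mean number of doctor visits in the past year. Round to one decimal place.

Class response rates: 0–5 yr 117/180 = 65%, 6–19 yr 182/260 = 70%, 20–23 yr 48/80 = 60%, 24+ yr 210/280 = 75%.
Each respondent's weight = sampled/responded in their class; summing within a class gives n_sampled, so:
  0–5 yr: 180 × 12 = 2160
  6–19 yr: 260 × 1.5 = 390
  20–23 yr: 80 × 4.5 = 360
  24+ yr: 280 × 3.5 = 980
Adjusted estimate = 3890 / 800 = 4.8625 → 4.9.

4.9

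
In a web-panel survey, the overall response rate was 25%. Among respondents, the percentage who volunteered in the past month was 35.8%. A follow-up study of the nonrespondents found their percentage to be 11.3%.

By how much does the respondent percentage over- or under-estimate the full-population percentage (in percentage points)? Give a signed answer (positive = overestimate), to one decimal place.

+18.4 percentage points

Nonresponse fraction = 1 − 0.25 = 0.75.
Bias = (nonresponse fraction) × (respondent percentage − nonrespondent percentage)
     = 0.75 × (35.8 − 11.3) = 0.75 × 24.5 = 18.375.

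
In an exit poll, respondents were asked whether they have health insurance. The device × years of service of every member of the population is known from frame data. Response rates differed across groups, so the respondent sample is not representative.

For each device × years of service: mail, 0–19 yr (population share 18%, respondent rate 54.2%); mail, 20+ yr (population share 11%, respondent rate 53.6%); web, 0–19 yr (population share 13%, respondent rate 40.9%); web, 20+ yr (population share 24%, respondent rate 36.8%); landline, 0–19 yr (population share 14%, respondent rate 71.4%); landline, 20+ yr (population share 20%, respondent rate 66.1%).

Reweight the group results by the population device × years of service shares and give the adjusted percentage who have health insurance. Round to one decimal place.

Weight each group's respondent value by its population share:
  mail, 0–19 yr: 0.18 × 54.2 = 9.756
  mail, 20+ yr: 0.11 × 53.6 = 5.896
  web, 0–19 yr: 0.13 × 40.9 = 5.317
  web, 20+ yr: 0.24 × 36.8 = 8.832
  landline, 0–19 yr: 0.14 × 71.4 = 9.996
  landline, 20+ yr: 0.2 × 66.1 = 13.22
Post-stratified estimate = 53.017 → 53.0%.

53.0%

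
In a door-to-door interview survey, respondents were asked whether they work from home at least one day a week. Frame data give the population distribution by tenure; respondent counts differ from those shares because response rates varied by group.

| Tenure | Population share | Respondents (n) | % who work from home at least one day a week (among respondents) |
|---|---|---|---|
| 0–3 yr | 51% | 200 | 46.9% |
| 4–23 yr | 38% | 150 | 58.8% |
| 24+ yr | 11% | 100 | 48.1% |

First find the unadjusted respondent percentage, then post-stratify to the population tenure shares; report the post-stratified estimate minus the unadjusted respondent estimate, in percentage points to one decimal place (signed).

+0.4 percentage points

Without adjustment, the pooled respondent share is:
  (200/450)×46.9 + (150/450)×58.8 + (100/450)×48.1 = 51.1333%
Post-stratified estimate weights by population shares:
  0.51×46.9 + 0.38×58.8 + 0.11×48.1 = 51.554%
Difference = 51.554 − 51.1333 = 0.4207 pp.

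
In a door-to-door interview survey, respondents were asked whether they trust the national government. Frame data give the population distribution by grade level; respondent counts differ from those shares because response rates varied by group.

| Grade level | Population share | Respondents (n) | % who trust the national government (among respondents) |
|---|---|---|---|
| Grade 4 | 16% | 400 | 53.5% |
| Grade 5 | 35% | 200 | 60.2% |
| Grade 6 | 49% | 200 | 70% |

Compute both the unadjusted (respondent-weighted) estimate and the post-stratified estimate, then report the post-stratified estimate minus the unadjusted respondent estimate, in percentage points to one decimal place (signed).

+4.6 percentage points

Unadjusted (pooled respondent) estimate weights by respondent counts:
  (400/800)×53.5 + (200/800)×60.2 + (200/800)×70 = 59.3%
Reweighting by population grade level shares:
  0.16×53.5 + 0.35×60.2 + 0.49×70 = 63.93%
Difference = 63.93 − 59.3 = 4.63 pp.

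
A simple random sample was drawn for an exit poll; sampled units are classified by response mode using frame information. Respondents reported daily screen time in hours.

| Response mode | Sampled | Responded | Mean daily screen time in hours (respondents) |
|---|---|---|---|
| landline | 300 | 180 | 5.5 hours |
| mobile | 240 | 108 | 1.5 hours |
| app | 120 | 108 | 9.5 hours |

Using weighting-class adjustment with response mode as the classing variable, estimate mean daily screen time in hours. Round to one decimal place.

Response rates by class: landline 180/300 = 60%, mobile 108/240 = 45%, app 108/120 = 90%.
With weight = n_sampled/n_responded per class, the weighted class total is n_sampled:
  landline: 300 × 5.5 = 1650
  mobile: 240 × 1.5 = 360
  app: 120 × 9.5 = 1140
Adjusted estimate = 3150 / 660 = 4.77273 → 4.8.

4.8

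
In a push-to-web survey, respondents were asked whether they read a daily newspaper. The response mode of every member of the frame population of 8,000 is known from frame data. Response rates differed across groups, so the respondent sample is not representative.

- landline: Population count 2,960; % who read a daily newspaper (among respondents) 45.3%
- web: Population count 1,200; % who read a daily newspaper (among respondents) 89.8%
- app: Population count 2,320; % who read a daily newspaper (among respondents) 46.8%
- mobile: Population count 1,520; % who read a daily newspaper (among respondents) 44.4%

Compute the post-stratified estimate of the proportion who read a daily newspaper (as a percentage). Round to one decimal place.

52.2%

Post-stratification weights by population share, not respondent share:
  landline: (2,960/8,000) × 45.3 = 16.761
  web: (1,200/8,000) × 89.8 = 13.47
  app: (2,320/8,000) × 46.8 = 13.572
  mobile: (1,520/8,000) × 44.4 = 8.436
Post-stratified estimate = 52.239 → 52.2%.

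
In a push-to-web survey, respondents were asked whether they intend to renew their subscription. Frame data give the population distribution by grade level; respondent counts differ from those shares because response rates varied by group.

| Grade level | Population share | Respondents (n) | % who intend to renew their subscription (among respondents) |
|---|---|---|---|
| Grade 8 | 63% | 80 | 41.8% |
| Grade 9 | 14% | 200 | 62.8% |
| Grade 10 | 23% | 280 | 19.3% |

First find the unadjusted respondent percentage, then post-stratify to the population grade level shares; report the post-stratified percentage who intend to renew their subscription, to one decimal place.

Without adjustment, the pooled respondent share is:
  (80/560)×41.8 + (200/560)×62.8 + (280/560)×19.3 = 38.05%
Post-stratifying to population shares instead:
  0.63×41.8 + 0.14×62.8 + 0.23×19.3 = 39.565%

39.6%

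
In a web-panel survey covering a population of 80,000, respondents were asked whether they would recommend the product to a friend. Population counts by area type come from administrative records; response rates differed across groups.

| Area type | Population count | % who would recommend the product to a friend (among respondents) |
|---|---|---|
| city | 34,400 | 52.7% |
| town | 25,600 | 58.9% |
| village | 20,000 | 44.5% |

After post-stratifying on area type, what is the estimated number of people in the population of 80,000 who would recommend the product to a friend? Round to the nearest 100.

42,100

Each cell contributes its population count × the respondent rate:
  city: 34,400 × 52.7% = 18128.8
  town: 25,600 × 58.9% = 15078.4
  village: 20,000 × 44.5% = 8900
Estimated total = 42107.2 → 42,100.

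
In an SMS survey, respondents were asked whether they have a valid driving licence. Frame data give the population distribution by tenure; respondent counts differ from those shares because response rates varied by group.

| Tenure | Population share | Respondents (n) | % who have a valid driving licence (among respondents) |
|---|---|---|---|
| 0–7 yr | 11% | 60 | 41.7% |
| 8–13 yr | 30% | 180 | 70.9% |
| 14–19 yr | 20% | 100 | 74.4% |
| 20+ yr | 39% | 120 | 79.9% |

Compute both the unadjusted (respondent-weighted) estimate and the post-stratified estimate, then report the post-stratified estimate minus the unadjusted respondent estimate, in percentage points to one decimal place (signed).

Unadjusted (pooled respondent) estimate weights by respondent counts:
  (60/460)×41.7 + (180/460)×70.9 + (100/460)×74.4 + (120/460)×79.9 = 70.2%
Post-stratified estimate weights by population shares:
  0.11×41.7 + 0.3×70.9 + 0.2×74.4 + 0.39×79.9 = 71.898%
Difference = 71.898 − 70.2 = 1.698 pp.

+1.7 percentage points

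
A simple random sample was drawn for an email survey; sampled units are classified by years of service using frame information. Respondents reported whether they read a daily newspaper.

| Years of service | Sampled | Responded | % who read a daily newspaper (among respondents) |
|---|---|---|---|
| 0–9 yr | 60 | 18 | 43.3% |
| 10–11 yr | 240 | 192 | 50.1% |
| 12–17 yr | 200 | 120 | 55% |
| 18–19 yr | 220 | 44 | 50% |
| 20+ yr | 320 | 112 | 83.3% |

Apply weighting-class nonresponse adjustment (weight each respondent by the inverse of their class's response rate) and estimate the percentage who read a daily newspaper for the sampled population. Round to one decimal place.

60.8%

Class response rates: 0–9 yr 18/60 = 30%, 10–11 yr 192/240 = 80%, 12–17 yr 120/200 = 60%, 18–19 yr 44/220 = 20%, 20+ yr 112/320 = 35%.
Weighting each respondent by the inverse class response rate inflates each class back to its sampled size, so the class weight is n_sampled:
  0–9 yr: 60 × 43.3 = 2598
  10–11 yr: 240 × 50.1 = 12,024
  12–17 yr: 200 × 55 = 11,000
  18–19 yr: 220 × 50 = 11,000
  20+ yr: 320 × 83.3 = 26,656
Adjusted estimate = 63,278 / 1,040 = 60.8442 → 60.8%.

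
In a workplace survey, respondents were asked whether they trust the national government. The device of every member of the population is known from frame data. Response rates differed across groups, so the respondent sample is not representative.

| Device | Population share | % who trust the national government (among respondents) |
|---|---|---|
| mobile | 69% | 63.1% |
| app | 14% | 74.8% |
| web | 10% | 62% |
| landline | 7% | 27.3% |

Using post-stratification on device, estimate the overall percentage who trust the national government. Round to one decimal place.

Reweight to the known device distribution:
  mobile: 0.69 × 63.1 = 43.539
  app: 0.14 × 74.8 = 10.472
  web: 0.1 × 62 = 6.2
  landline: 0.07 × 27.3 = 1.911
Post-stratified estimate = 62.122 → 62.1%.

62.1%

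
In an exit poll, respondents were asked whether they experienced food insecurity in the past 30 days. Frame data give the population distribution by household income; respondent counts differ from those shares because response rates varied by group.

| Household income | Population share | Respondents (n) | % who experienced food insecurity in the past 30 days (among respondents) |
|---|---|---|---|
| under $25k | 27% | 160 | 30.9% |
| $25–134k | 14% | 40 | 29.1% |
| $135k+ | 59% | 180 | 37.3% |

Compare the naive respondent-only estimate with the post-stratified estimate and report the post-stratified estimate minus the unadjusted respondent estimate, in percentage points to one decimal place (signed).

Without adjustment, the pooled respondent share is:
  (160/380)×30.9 + (40/380)×29.1 + (180/380)×37.3 = 33.7421%
Reweighting by population household income shares:
  0.27×30.9 + 0.14×29.1 + 0.59×37.3 = 34.424%
Difference = 34.424 − 33.7421 = 0.6819 pp.

+0.7 percentage points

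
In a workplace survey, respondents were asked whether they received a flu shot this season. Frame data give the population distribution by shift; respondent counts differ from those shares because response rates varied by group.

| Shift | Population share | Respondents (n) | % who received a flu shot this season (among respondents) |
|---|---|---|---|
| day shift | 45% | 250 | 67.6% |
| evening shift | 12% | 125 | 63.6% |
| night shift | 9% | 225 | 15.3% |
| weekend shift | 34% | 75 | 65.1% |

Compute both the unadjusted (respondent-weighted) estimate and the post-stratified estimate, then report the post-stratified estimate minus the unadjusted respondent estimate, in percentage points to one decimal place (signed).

Without adjustment, the pooled respondent share is:
  (250/675)×67.6 + (125/675)×63.6 + (225/675)×15.3 + (75/675)×65.1 = 49.1481%
Post-stratified estimate weights by population shares:
  0.45×67.6 + 0.12×63.6 + 0.09×15.3 + 0.34×65.1 = 61.563%
Difference = 61.563 − 49.1481 = 12.4149 pp.

+12.4 percentage points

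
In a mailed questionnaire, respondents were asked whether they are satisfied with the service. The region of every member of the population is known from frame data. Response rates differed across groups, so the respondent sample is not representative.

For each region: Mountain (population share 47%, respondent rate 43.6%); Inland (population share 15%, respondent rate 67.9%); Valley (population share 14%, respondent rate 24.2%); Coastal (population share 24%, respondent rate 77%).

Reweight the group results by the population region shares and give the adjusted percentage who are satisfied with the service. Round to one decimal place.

52.5%

Each cell contributes population-share × respondent value:
  Mountain: 0.47 × 43.6 = 20.492
  Inland: 0.15 × 67.9 = 10.185
  Valley: 0.14 × 24.2 = 3.388
  Coastal: 0.24 × 77 = 18.48
Post-stratified estimate = 52.545 → 52.5%.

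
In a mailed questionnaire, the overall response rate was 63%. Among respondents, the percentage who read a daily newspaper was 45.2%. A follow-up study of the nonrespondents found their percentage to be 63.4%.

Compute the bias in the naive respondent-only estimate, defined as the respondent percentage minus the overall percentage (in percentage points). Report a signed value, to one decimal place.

-6.7 percentage points

Nonresponse fraction = 1 − 0.63 = 0.37.
Bias = (nonresponse fraction) × (respondent percentage − nonrespondent percentage)
     = 0.37 × (45.2 − 63.4) = 0.37 × -18.2 = -6.734.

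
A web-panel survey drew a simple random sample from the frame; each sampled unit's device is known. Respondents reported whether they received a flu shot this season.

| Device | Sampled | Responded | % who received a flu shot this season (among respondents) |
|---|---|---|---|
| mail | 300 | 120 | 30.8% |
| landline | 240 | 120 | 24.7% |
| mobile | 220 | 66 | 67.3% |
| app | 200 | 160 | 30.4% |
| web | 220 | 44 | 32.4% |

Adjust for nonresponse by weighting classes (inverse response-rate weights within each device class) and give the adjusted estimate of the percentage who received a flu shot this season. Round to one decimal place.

Response rates by class: mail 120/300 = 40%, landline 120/240 = 50%, mobile 66/220 = 30%, app 160/200 = 80%, web 44/220 = 20%.
Each respondent's weight = sampled/responded in their class; summing within a class gives n_sampled, so:
  mail: 300 × 30.8 = 9240
  landline: 240 × 24.7 = 5928
  mobile: 220 × 67.3 = 14,806
  app: 200 × 30.4 = 6080
  web: 220 × 32.4 = 7128
Adjusted estimate = 43,182 / 1,180 = 36.5949 → 36.6%.

36.6%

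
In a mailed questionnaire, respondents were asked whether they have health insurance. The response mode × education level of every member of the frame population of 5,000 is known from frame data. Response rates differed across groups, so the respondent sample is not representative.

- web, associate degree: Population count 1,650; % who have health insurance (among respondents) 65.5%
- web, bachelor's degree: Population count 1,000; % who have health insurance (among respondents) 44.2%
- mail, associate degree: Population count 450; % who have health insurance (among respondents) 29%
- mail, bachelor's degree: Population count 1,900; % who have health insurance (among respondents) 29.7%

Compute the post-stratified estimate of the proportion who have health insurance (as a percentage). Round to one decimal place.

Weight each group's respondent value by its population share:
  web, associate degree: (1,650/5,000) × 65.5 = 21.615
  web, bachelor's degree: (1,000/5,000) × 44.2 = 8.84
  mail, associate degree: (450/5,000) × 29 = 2.61
  mail, bachelor's degree: (1,900/5,000) × 29.7 = 11.286
Post-stratified estimate = 44.351 → 44.4%.

44.4%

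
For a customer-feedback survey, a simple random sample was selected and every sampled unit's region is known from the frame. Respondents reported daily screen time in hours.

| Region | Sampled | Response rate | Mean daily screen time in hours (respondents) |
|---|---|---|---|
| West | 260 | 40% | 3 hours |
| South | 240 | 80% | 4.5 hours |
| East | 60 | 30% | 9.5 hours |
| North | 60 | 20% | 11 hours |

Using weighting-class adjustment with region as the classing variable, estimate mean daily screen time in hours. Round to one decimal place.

Each respondent's weight = sampled/responded in their class; summing within a class gives n_sampled, so:
  West: 260 × 3 = 780
  South: 240 × 4.5 = 1080
  East: 60 × 9.5 = 570
  North: 60 × 11 = 660
Adjusted estimate = 3090 / 620 = 4.98387 → 5.0.

5.0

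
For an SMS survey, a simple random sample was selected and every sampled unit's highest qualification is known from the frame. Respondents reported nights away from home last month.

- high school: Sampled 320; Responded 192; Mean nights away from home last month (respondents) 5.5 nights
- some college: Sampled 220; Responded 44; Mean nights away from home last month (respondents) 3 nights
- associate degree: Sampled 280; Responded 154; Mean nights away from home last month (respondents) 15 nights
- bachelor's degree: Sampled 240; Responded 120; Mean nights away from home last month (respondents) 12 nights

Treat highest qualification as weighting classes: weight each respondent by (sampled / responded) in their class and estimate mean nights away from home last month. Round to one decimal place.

9.0

Response rates by class: high school 192/320 = 60%, some college 44/220 = 20%, associate degree 154/280 = 55%, bachelor's degree 120/240 = 50%.
Inverse-response-rate weighting restores each class to its sampled count, so class totals weight by n_sampled:
  high school: 320 × 5.5 = 1760
  some college: 220 × 3 = 660
  associate degree: 280 × 15 = 4200
  bachelor's degree: 240 × 12 = 2880
Adjusted estimate = 9500 / 1,060 = 8.96226 → 9.0.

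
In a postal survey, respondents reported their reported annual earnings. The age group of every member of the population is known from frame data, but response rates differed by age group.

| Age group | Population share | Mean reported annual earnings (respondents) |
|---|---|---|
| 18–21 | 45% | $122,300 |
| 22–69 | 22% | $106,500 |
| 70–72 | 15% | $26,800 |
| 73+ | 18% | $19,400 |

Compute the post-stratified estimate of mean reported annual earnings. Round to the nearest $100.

$86,000

Each cell contributes population-share × respondent value:
  18–21: 0.45 × 122,300 = 55,035
  22–69: 0.22 × 106,500 = 23,430
  70–72: 0.15 × 26,800 = 4020
  73+: 0.18 × 19,400 = 3492
Post-stratified estimate = 85,977 → $86,000.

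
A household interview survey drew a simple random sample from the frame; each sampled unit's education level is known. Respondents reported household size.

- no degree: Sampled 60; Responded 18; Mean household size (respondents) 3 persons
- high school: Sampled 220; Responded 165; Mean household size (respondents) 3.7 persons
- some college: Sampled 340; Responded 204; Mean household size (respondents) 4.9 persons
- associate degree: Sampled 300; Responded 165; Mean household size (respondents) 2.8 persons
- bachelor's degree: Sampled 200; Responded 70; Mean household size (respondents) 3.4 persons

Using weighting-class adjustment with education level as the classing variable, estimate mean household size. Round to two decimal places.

Class response rates: no degree 18/60 = 30%, high school 165/220 = 75%, some college 204/340 = 60%, associate degree 165/300 = 55%, bachelor's degree 70/200 = 35%.
With weight = n_sampled/n_responded per class, the weighted class total is n_sampled:
  no degree: 60 × 3 = 180
  high school: 220 × 3.7 = 814
  some college: 340 × 4.9 = 1666
  associate degree: 300 × 2.8 = 840
  bachelor's degree: 200 × 3.4 = 680
Adjusted estimate = 4180 / 1,120 = 3.73214 → 3.73.

3.73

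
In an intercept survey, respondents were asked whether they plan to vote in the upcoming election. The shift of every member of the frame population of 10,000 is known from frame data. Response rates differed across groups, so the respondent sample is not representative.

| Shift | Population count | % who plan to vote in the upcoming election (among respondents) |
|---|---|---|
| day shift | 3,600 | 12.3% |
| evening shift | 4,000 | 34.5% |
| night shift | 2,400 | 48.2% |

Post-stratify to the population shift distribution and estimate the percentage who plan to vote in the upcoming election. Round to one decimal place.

29.8%

Post-stratification weights by population share, not respondent share:
  day shift: (3,600/10,000) × 12.3 = 4.428
  evening shift: (4,000/10,000) × 34.5 = 13.8
  night shift: (2,400/10,000) × 48.2 = 11.568
Post-stratified estimate = 29.796 → 29.8%.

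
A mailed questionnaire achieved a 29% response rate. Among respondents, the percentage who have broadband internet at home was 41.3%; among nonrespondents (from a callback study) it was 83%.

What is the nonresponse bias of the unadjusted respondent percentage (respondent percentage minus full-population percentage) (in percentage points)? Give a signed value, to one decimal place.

-29.6 percentage points

Nonresponse fraction = 1 − 0.29 = 0.71.
Bias = (nonresponse fraction) × (respondent percentage − nonrespondent percentage)
     = 0.71 × (41.3 − 83) = 0.71 × -41.7 = -29.607.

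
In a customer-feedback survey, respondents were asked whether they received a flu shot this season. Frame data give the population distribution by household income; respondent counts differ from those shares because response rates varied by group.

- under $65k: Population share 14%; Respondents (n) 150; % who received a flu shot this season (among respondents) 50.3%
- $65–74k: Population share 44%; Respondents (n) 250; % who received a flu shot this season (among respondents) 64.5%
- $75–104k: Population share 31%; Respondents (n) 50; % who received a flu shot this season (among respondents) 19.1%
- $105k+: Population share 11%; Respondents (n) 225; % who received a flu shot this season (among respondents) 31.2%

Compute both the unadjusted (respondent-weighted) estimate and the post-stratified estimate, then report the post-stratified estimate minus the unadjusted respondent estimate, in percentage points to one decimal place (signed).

-2.1 percentage points

Without adjustment, the pooled respondent share is:
  (150/675)×50.3 + (250/675)×64.5 + (50/675)×19.1 + (225/675)×31.2 = 46.8815%
Post-stratifying to population shares instead:
  0.14×50.3 + 0.44×64.5 + 0.31×19.1 + 0.11×31.2 = 44.775%
Difference = 44.775 − 46.8815 = -2.1065 pp.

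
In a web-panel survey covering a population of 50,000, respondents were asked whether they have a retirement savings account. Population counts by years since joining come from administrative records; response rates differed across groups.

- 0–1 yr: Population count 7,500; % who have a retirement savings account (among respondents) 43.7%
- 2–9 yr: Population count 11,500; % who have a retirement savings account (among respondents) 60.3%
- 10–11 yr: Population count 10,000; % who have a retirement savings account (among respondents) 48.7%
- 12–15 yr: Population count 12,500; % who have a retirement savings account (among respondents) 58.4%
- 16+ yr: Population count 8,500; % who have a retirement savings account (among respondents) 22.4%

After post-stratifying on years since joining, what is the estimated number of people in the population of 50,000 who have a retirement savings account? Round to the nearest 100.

24,300

Each cell contributes its population count × the respondent rate:
  0–1 yr: 7,500 × 43.7% = 3277.5
  2–9 yr: 11,500 × 60.3% = 6934.5
  10–11 yr: 10,000 × 48.7% = 4870
  12–15 yr: 12,500 × 58.4% = 7300
  16+ yr: 8,500 × 22.4% = 1904
Estimated total = 24,286 → 24,300.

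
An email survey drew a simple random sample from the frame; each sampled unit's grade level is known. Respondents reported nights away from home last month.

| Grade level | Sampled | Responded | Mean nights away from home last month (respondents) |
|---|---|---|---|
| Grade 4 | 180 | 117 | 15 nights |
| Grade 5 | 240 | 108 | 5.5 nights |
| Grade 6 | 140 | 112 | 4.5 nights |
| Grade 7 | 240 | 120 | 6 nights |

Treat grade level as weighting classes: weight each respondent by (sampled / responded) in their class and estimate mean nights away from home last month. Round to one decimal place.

Class response rates: Grade 4 117/180 = 65%, Grade 5 108/240 = 45%, Grade 6 112/140 = 80%, Grade 7 120/240 = 50%.
Inverse-response-rate weighting restores each class to its sampled count, so class totals weight by n_sampled:
  Grade 4: 180 × 15 = 2700
  Grade 5: 240 × 5.5 = 1320
  Grade 6: 140 × 4.5 = 630
  Grade 7: 240 × 6 = 1440
Adjusted estimate = 6090 / 800 = 7.6125 → 7.6.

7.6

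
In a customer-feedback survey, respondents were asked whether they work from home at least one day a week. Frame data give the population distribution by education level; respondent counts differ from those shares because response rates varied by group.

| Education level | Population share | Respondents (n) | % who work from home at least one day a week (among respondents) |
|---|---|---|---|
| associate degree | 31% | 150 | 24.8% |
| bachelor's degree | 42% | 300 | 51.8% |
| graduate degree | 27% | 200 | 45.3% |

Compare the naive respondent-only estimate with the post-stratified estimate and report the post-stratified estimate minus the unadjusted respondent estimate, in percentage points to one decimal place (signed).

Unadjusted (pooled respondent) estimate weights by respondent counts:
  (150/650)×24.8 + (300/650)×51.8 + (200/650)×45.3 = 43.5692%
Post-stratified estimate weights by population shares:
  0.31×24.8 + 0.42×51.8 + 0.27×45.3 = 41.675%
Difference = 41.675 − 43.5692 = -1.8942 pp.

-1.9 percentage points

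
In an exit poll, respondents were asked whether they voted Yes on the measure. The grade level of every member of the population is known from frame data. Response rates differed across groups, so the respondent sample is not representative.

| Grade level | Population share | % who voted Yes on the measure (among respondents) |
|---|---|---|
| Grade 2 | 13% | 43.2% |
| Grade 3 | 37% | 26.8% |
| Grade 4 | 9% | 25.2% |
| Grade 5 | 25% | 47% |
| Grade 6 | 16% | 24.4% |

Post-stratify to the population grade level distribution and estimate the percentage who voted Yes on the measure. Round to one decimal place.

33.5%

Post-stratification weights by population share, not respondent share:
  Grade 2: 0.13 × 43.2 = 5.616
  Grade 3: 0.37 × 26.8 = 9.916
  Grade 4: 0.09 × 25.2 = 2.268
  Grade 5: 0.25 × 47 = 11.75
  Grade 6: 0.16 × 24.4 = 3.904
Post-stratified estimate = 33.454 → 33.5%.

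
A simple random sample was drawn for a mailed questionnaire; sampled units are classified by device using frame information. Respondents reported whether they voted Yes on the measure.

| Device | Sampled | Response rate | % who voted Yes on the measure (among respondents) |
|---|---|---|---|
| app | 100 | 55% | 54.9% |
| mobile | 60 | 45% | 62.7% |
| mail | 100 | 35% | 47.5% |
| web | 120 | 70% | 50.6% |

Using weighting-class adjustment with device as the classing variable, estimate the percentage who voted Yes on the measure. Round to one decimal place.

Each respondent's weight = sampled/responded in their class; summing within a class gives n_sampled, so:
  app: 100 × 54.9 = 5490
  mobile: 60 × 62.7 = 3762
  mail: 100 × 47.5 = 4750
  web: 120 × 50.6 = 6072
Adjusted estimate = 20,074 / 380 = 52.8263 → 52.8%.

52.8%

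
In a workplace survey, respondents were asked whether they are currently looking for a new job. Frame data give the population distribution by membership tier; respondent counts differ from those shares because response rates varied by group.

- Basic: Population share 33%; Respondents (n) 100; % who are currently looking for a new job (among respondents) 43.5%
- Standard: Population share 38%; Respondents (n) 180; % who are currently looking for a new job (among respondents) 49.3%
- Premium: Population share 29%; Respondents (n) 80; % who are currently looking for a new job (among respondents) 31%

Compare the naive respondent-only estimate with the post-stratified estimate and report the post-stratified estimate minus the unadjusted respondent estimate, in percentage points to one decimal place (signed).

-1.5 percentage points

Without adjustment, the pooled respondent share is:
  (100/360)×43.5 + (180/360)×49.3 + (80/360)×31 = 43.6222%
Post-stratified estimate weights by population shares:
  0.33×43.5 + 0.38×49.3 + 0.29×31 = 42.079%
Difference = 42.079 − 43.6222 = -1.5432 pp.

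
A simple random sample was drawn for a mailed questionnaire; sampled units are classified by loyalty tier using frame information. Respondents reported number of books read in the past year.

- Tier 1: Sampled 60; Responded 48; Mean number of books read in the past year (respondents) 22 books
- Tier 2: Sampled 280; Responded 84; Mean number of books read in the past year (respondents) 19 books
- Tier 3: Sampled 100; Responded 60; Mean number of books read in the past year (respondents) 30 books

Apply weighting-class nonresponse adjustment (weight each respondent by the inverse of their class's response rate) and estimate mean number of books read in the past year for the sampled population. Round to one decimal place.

21.9

Response rates by class: Tier 1 48/60 = 80%, Tier 2 84/280 = 30%, Tier 3 60/100 = 60%.
Inverse-response-rate weighting restores each class to its sampled count, so class totals weight by n_sampled:
  Tier 1: 60 × 22 = 1320
  Tier 2: 280 × 19 = 5320
  Tier 3: 100 × 30 = 3000
Adjusted estimate = 9640 / 440 = 21.9091 → 21.9.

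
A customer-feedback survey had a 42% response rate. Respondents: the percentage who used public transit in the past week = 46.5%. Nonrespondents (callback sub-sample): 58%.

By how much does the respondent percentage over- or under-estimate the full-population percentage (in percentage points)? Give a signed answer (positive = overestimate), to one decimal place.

Nonresponse fraction = 1 − 0.42 = 0.58.
Bias = (nonresponse fraction) × (respondent percentage − nonrespondent percentage)
     = 0.58 × (46.5 − 58) = 0.58 × -11.5 = -6.67.

-6.7 percentage points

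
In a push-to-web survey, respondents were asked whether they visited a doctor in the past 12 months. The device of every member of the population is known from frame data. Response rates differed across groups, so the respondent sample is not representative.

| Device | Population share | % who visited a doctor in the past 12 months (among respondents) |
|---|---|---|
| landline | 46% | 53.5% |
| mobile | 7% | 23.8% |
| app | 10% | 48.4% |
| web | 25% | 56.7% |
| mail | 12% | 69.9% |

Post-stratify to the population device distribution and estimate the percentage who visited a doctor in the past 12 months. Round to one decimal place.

Post-stratification weights by population share, not respondent share:
  landline: 0.46 × 53.5 = 24.61
  mobile: 0.07 × 23.8 = 1.666
  app: 0.1 × 48.4 = 4.84
  web: 0.25 × 56.7 = 14.175
  mail: 0.12 × 69.9 = 8.388
Post-stratified estimate = 53.679 → 53.7%.

53.7%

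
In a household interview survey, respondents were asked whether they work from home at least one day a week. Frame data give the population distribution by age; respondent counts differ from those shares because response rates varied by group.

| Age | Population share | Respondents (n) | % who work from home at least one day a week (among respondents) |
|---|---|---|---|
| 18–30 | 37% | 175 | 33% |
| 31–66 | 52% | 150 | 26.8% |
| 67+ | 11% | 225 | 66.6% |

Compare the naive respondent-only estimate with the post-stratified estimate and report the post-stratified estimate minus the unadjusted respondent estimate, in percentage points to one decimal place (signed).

-11.6 percentage points

Without adjustment, the pooled respondent share is:
  (175/550)×33 + (150/550)×26.8 + (225/550)×66.6 = 45.0545%
Reweighting by population age shares:
  0.37×33 + 0.52×26.8 + 0.11×66.6 = 33.472%
Difference = 33.472 − 45.0545 = -11.5825 pp.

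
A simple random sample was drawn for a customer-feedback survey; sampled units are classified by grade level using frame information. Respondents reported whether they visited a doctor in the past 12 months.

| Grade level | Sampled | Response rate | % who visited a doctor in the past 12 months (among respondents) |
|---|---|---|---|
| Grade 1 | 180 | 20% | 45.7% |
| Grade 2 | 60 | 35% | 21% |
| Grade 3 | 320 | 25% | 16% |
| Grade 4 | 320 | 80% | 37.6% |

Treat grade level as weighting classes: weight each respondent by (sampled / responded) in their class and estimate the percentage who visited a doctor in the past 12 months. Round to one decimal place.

Inverse-response-rate weighting restores each class to its sampled count, so class totals weight by n_sampled:
  Grade 1: 180 × 45.7 = 8226
  Grade 2: 60 × 21 = 1260
  Grade 3: 320 × 16 = 5120
  Grade 4: 320 × 37.6 = 12,032
Adjusted estimate = 26,638 / 880 = 30.2705 → 30.3%.

30.3%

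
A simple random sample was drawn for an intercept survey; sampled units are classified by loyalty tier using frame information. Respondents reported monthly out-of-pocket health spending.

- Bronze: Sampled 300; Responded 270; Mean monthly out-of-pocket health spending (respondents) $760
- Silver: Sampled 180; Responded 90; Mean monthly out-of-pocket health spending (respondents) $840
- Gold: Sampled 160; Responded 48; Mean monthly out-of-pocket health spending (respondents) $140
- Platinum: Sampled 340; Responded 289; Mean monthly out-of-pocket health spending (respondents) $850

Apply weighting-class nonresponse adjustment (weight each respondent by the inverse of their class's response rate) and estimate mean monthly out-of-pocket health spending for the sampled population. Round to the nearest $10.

Class response rates: Bronze 270/300 = 90%, Silver 90/180 = 50%, Gold 48/160 = 30%, Platinum 289/340 = 85%.
With weight = n_sampled/n_responded per class, the weighted class total is n_sampled:
  Bronze: 300 × 760 = 228,000
  Silver: 180 × 840 = 151,200
  Gold: 160 × 140 = 22,400
  Platinum: 340 × 850 = 289,000
Adjusted estimate = 690,600 / 980 = 704.694 → $700.

$700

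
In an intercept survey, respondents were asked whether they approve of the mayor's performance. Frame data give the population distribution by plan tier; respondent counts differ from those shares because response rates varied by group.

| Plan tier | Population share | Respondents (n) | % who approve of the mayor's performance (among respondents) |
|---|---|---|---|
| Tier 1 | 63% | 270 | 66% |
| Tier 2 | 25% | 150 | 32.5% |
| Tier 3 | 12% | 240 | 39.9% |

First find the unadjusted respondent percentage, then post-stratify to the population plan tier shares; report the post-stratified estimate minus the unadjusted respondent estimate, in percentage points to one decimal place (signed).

+5.6 percentage points

Naive respondent-only estimate (weights = respondent counts):
  (270/660)×66 + (150/660)×32.5 + (240/660)×39.9 = 48.8955%
Post-stratified estimate weights by population shares:
  0.63×66 + 0.25×32.5 + 0.12×39.9 = 54.493%
Difference = 54.493 − 48.8955 = 5.5975 pp.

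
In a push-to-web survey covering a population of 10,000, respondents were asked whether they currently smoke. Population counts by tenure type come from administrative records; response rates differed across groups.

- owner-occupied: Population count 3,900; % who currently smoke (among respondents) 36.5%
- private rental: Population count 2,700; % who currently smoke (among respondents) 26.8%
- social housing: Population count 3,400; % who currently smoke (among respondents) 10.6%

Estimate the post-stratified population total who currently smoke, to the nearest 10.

Apply each group's respondent rate to its population count:
  owner-occupied: 3,900 × 36.5% = 1423.5
  private rental: 2,700 × 26.8% = 723.6
  social housing: 3,400 × 10.6% = 360.4
Estimated total = 2507.5 → 2,510.

2,510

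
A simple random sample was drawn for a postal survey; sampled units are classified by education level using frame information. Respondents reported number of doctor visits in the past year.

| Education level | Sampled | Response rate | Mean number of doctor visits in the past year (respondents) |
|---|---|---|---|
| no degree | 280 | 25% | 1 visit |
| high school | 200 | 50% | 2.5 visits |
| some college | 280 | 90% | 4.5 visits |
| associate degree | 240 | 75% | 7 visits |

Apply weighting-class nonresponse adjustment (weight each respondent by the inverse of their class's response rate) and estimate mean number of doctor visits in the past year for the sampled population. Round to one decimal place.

3.7

With weight = n_sampled/n_responded per class, the weighted class total is n_sampled:
  no degree: 280 × 1 = 280
  high school: 200 × 2.5 = 500
  some college: 280 × 4.5 = 1260
  associate degree: 240 × 7 = 1680
Adjusted estimate = 3720 / 1,000 = 3.72 → 3.7.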